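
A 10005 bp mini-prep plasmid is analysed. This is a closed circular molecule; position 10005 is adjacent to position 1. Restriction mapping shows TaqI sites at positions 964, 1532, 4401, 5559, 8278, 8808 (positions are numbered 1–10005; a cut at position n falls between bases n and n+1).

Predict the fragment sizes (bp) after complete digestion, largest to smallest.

Circular molecule, 6 cuts → 6 fragments:
  1532 − 964 = 568 bp
  4401 − 1532 = 2869 bp
  5559 − 4401 = 1158 bp
  8278 − 5559 = 2719 bp
  8808 − 8278 = 530 bp
  wrap: 10005 − 8808 + 964 = 2161 bp
Sorted largest to smallest: 2869, 2719, 2161, 1158, 568, 530 bp.

2869, 2719, 2161, 1158, 568, 530 bp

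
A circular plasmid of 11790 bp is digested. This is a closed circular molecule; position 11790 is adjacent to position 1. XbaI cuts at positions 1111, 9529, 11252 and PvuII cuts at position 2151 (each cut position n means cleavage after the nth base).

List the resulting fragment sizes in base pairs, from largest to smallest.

7378, 1723, 1649, 1040 bp

Combined cut positions (sorted): 1111, 2151, 9529, 11252.
Circular molecule, 4 cuts → 4 fragments:
  2151 − 1111 = 1040 bp
  9529 − 2151 = 7378 bp
  11252 − 9529 = 1723 bp
  wrap: 11790 − 11252 + 1111 = 1649 bp
Sorted largest to smallest: 7378, 1723, 1649, 1040 bp.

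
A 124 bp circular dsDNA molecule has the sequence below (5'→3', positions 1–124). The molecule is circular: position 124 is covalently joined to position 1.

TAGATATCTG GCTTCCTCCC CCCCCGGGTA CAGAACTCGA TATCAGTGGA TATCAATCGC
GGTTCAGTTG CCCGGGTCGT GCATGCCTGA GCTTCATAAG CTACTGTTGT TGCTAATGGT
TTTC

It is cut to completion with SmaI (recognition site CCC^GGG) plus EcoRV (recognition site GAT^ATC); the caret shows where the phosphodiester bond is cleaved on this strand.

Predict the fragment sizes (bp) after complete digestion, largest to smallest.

56, 22, 20, 16, 10 bp

SmaI sites (CCCGGG) start at positions 23, 71.
SmaI cuts after base 3 of each site, so after positions 25, 73.
EcoRV sites (GATATC) start at positions 3, 39, 49.
EcoRV cuts after base 3 of each site, so after positions 5, 41, 51.
Combined cut positions: 5, 25, 41, 51, 73.
Circular molecule, 5 cuts → 5 fragments:
  6–25 → 20 bp
  26–41 → 16 bp
  42–51 → 10 bp
  52–73 → 22 bp
  74–124 then 1–5 → 51 + 5 = 56 bp
Sorted largest to smallest: 56, 22, 20, 16, 10 bp.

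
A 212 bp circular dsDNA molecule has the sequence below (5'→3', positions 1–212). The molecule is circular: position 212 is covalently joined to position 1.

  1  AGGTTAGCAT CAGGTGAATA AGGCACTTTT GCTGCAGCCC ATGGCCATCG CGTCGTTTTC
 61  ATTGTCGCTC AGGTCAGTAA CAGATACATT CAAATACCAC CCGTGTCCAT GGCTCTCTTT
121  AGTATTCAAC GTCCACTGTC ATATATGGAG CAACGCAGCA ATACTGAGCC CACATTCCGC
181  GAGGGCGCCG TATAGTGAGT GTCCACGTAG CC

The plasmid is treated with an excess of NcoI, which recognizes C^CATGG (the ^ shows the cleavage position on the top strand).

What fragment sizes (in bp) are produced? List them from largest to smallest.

NcoI sites (CCATGG) start at positions 39, 107.
NcoI cuts after the first base of each site, so after positions 39, 107.
Circular molecule, 2 cuts → 2 fragments:
  40–107 → 68 bp
  108–212 then 1–39 → 105 + 39 = 144 bp
Sorted largest to smallest: 144, 68 bp.

144, 68 bp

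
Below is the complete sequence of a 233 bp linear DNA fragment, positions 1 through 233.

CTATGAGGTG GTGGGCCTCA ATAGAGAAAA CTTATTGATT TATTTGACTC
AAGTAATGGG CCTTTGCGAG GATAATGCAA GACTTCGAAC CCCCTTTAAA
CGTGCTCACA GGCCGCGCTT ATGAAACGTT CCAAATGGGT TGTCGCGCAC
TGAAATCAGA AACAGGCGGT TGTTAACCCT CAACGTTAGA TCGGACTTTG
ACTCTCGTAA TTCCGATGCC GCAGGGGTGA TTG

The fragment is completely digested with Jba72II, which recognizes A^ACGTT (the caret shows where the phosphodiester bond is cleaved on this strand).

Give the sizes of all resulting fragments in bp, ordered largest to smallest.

Jba72II sites (AACGTT) start at positions 125, 182.
Jba72II cuts after the first base of each site, so after positions 125, 182.
Linear molecule, 2 cuts → 3 fragments:
  1–125 → 125 bp
  126–182 → 57 bp
  183–233 → 51 bp
Sorted largest to smallest: 125, 57, 51 bp.

125, 57, 51 bp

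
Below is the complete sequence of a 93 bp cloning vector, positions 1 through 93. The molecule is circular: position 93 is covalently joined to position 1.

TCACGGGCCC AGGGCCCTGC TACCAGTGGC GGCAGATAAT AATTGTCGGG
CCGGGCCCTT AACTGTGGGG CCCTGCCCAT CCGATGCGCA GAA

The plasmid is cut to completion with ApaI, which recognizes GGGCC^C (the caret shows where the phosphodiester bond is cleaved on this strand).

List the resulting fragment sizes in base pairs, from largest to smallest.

ApaI sites (GGGCCC) start at positions 5, 12, 53, 68.
ApaI cuts after base 5 of each site (before the last base), so after positions 9, 16, 57, 72.
Circular molecule, 4 cuts → 4 fragments:
  10–16 → 7 bp
  17–57 → 41 bp
  58–72 → 15 bp
  73–93 then 1–9 → 21 + 9 = 30 bp
Sorted largest to smallest: 41, 30, 15, 7 bp.

41, 30, 15, 7 bp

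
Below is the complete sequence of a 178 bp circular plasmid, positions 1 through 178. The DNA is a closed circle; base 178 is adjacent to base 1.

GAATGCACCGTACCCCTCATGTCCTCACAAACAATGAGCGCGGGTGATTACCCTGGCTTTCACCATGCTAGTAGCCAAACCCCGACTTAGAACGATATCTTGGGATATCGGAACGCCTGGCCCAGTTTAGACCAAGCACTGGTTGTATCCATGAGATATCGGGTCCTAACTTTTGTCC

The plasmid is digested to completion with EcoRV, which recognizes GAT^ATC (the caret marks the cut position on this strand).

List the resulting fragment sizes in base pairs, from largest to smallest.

117, 51, 10 bp

EcoRV sites (GATATC) start at positions 94, 104, 155.
EcoRV cuts after base 3 of each site, so after positions 96, 106, 157.
Circular molecule, 3 cuts → 3 fragments:
  97–106 → 10 bp
  107–157 → 51 bp
  158–178 then 1–96 → 21 + 96 = 117 bp
Sorted largest to smallest: 117, 51, 10 bp.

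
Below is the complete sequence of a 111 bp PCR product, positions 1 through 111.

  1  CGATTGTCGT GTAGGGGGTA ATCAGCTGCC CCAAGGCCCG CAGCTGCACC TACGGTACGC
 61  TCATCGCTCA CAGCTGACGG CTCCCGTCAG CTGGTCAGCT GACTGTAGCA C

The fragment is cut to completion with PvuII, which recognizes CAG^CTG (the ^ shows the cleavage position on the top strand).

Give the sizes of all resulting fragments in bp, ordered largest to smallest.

30, 25, 18, 17, 13, 8 bp

PvuII sites (CAGCTG) start at positions 23, 41, 71, 88, 96.
PvuII cuts after base 3 of each site, so after positions 25, 43, 73, 90, 98.
Linear molecule, 5 cuts → 6 fragments:
  1–25 → 25 bp
  26–43 → 18 bp
  44–73 → 30 bp
  74–90 → 17 bp
  91–98 → 8 bp
  99–111 → 13 bp
Sorted largest to smallest: 30, 25, 18, 17, 13, 8 bp.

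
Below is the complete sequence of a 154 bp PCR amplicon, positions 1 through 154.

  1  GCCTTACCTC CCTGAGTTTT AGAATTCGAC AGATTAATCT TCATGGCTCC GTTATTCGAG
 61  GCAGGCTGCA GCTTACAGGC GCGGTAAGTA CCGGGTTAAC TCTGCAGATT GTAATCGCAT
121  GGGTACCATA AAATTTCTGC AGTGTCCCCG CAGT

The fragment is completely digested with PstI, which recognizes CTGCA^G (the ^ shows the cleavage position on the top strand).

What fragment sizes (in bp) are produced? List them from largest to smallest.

PstI sites (CTGCAG) start at positions 66, 102, 137.
PstI cuts after base 5 of each site (before the last base), so after positions 70, 106, 141.
Linear molecule, 3 cuts → 4 fragments:
  1–70 → 70 bp
  71–106 → 36 bp
  107–141 → 35 bp
  142–154 → 13 bp
Sorted largest to smallest: 70, 36, 35, 13 bp.

70, 36, 35, 13 bp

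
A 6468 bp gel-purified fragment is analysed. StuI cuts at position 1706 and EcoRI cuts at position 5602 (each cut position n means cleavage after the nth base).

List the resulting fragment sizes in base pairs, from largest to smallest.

3896, 1706, 866 bp

Combined cut positions (sorted): 1706, 5602.
Linear molecule, 2 cuts → 3 fragments:
  1706 − 0 = 1706 bp
  5602 − 1706 = 3896 bp
  6468 − 5602 = 866 bp
Sorted largest to smallest: 3896, 1706, 866 bp.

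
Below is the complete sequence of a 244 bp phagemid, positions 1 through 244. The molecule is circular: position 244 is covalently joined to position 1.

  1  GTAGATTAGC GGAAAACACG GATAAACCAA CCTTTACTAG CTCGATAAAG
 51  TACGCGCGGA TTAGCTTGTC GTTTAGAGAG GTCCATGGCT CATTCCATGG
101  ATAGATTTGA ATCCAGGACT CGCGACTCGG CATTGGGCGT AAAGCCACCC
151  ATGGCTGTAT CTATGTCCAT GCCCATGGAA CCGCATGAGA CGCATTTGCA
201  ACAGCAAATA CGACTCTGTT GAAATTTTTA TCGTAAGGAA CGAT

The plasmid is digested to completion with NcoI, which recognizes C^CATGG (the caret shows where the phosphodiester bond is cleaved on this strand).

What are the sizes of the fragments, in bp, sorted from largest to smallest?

NcoI sites (CCATGG) start at positions 83, 95, 149, 173.
NcoI cuts after the first base of each site, so after positions 83, 95, 149, 173.
Circular molecule, 4 cuts → 4 fragments:
  84–95 → 12 bp
  96–149 → 54 bp
  150–173 → 24 bp
  174–244 then 1–83 → 71 + 83 = 154 bp
Sorted largest to smallest: 154, 54, 24, 12 bp.

154, 54, 24, 12 bp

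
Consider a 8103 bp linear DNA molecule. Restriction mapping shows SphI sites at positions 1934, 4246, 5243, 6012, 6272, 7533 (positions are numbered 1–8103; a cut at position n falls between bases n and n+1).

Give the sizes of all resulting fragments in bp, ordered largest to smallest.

Linear molecule, 6 cuts → 7 fragments:
  1934 − 0 = 1934 bp
  4246 − 1934 = 2312 bp
  5243 − 4246 = 997 bp
  6012 − 5243 = 769 bp
  6272 − 6012 = 260 bp
  7533 − 6272 = 1261 bp
  8103 − 7533 = 570 bp
Sorted largest to smallest: 2312, 1934, 1261, 997, 769, 570, 260 bp.

2312, 1934, 1261, 997, 769, 570, 260 bp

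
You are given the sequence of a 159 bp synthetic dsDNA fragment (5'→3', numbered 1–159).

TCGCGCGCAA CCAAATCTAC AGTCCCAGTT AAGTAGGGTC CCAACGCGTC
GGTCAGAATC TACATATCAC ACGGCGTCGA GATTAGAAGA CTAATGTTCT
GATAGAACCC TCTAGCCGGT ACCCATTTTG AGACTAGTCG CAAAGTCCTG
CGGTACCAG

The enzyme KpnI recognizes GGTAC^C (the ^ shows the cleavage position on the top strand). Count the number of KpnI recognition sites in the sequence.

GGTACC occurs starting at positions 118, 152.
KpnI cuts at 2 sites.

2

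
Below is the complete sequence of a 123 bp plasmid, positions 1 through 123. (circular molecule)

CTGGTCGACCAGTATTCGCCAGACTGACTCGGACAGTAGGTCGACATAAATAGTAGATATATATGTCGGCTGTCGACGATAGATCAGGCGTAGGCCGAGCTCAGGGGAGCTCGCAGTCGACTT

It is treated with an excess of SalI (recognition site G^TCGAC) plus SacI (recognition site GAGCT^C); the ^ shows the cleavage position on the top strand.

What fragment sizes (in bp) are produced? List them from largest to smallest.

SalI sites (GTCGAC) start at positions 4, 40, 72, 116.
SalI cuts after the first base of each site, so after positions 4, 40, 72, 116.
SacI sites (GAGCTC) start at positions 97, 107.
SacI cuts after base 5 of each site (before the last base), so after positions 101, 111.
Combined cut positions: 4, 40, 72, 101, 111, 116.
Circular molecule, 6 cuts → 6 fragments:
  5–40 → 36 bp
  41–72 → 32 bp
  73–101 → 29 bp
  102–111 → 10 bp
  112–116 → 5 bp
  117–123 then 1–4 → 7 + 4 = 11 bp
Sorted largest to smallest: 36, 32, 29, 11, 10, 5 bp.

36, 32, 29, 11, 10, 5 bp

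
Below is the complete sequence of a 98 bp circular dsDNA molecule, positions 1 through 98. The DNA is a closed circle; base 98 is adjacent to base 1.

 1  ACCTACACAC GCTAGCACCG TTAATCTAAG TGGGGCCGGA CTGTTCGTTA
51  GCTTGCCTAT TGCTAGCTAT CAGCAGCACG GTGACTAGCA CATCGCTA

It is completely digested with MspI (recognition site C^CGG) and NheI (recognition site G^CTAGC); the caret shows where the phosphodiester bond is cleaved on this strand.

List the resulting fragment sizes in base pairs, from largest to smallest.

The MspI site (CCGG) starts at position 36.
MspI cuts after the first base of each site, so after position 36.
NheI sites (GCTAGC) start at positions 11, 62.
NheI cuts after the first base of each site, so after positions 11, 62.
Combined cut positions: 11, 36, 62.
Circular molecule, 3 cuts → 3 fragments:
  12–36 → 25 bp
  37–62 → 26 bp
  63–98 then 1–11 → 36 + 11 = 47 bp
Sorted largest to smallest: 47, 26, 25 bp.

47, 26, 25 bp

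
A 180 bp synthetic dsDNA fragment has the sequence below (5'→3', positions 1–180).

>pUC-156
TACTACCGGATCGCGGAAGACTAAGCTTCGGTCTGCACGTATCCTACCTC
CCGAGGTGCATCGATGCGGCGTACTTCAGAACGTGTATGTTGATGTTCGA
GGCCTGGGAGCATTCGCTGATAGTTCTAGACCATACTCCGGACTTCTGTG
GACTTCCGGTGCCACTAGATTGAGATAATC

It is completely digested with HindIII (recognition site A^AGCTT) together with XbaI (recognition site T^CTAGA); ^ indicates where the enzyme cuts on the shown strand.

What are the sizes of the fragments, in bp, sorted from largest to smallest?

The HindIII site (AAGCTT) starts at position 23.
HindIII cuts after the first base of each site, so after position 23.
The XbaI site (TCTAGA) starts at position 125.
XbaI cuts after the first base of each site, so after position 125.
Combined cut positions: 23, 125.
Linear molecule, 2 cuts → 3 fragments:
  1–23 → 23 bp
  24–125 → 102 bp
  126–180 → 55 bp
Sorted largest to smallest: 102, 55, 23 bp.

102, 55, 23 bp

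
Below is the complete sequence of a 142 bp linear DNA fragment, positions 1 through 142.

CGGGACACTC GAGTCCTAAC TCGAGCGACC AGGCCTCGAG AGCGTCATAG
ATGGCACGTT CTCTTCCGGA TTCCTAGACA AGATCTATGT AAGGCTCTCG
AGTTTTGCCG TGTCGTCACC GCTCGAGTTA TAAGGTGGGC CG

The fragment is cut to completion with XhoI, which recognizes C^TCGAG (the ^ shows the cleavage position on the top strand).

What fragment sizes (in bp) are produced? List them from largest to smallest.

62, 25, 20, 15, 12, 8 bp

XhoI sites (CTCGAG) start at positions 8, 20, 35, 97, 122.
XhoI cuts after the first base of each site, so after positions 8, 20, 35, 97, 122.
Linear molecule, 5 cuts → 6 fragments:
  1–8 → 8 bp
  9–20 → 12 bp
  21–35 → 15 bp
  36–97 → 62 bp
  98–122 → 25 bp
  123–142 → 20 bp
Sorted largest to smallest: 62, 25, 20, 15, 12, 8 bp.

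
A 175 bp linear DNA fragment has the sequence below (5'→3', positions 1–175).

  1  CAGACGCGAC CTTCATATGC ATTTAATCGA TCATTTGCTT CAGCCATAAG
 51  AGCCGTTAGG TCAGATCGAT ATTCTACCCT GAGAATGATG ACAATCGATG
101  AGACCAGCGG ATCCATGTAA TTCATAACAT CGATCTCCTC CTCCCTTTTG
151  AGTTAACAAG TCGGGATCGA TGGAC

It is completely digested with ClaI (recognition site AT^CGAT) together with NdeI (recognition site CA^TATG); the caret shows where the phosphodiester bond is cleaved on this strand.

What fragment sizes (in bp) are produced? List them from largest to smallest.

ClaI sites (ATCGAT) start at positions 26, 65, 94, 129, 166.
ClaI cuts after base 2 of each site, so after positions 27, 66, 95, 130, 167.
The NdeI site (CATATG) starts at position 14.
NdeI cuts after base 2 of each site, so after position 15.
Combined cut positions: 15, 27, 66, 95, 130, 167.
Linear molecule, 6 cuts → 7 fragments:
  1–15 → 15 bp
  16–27 → 12 bp
  28–66 → 39 bp
  67–95 → 29 bp
  96–130 → 35 bp
  131–167 → 37 bp
  168–175 → 8 bp
Sorted largest to smallest: 39, 37, 35, 29, 15, 12, 8 bp.

39, 37, 35, 29, 15, 12, 8 bp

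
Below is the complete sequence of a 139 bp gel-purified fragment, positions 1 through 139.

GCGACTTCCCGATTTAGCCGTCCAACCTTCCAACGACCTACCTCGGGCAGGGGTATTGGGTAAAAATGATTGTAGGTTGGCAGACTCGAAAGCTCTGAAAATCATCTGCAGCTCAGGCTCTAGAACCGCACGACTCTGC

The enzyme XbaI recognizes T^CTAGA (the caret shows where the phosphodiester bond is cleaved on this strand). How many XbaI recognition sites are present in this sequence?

TCTAGA occurs starting at position 119.
XbaI cuts at 1 site.

1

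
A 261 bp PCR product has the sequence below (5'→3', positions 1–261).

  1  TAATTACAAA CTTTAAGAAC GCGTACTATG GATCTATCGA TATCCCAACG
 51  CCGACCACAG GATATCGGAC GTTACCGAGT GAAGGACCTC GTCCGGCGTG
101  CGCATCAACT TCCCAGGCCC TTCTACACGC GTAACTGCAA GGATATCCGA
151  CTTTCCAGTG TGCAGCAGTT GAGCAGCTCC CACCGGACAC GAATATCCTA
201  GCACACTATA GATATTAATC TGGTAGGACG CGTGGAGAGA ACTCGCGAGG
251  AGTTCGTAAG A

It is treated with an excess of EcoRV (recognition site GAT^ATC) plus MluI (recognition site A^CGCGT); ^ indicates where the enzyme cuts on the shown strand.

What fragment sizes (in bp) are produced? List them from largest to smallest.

84, 64, 33, 22, 22, 19, 17 bp

EcoRV sites (GATATC) start at positions 39, 61, 142.
EcoRV cuts after base 3 of each site, so after positions 41, 63, 144.
MluI sites (ACGCGT) start at positions 19, 127, 228.
MluI cuts after the first base of each site, so after positions 19, 127, 228.
Combined cut positions: 19, 41, 63, 127, 144, 228.
Linear molecule, 6 cuts → 7 fragments:
  1–19 → 19 bp
  20–41 → 22 bp
  42–63 → 22 bp
  64–127 → 64 bp
  128–144 → 17 bp
  145–228 → 84 bp
  229–261 → 33 bp
Sorted largest to smallest: 84, 64, 33, 22, 22, 19, 17 bp.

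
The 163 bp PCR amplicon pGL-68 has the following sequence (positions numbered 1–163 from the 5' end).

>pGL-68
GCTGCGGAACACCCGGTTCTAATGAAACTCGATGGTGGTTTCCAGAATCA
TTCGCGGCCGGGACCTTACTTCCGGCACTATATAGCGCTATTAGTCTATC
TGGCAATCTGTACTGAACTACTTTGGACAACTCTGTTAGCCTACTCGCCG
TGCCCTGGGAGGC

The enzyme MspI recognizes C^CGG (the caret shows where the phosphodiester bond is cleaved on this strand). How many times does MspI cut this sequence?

3

CCGG occurs starting at positions 13, 58, 72.
MspI cuts at 3 sites.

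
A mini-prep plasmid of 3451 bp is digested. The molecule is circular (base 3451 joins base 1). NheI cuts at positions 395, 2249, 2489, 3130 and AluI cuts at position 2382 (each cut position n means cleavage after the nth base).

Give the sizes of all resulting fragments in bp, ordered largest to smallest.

Combined cut positions (sorted): 395, 2249, 2382, 2489, 3130.
Circular molecule, 5 cuts → 5 fragments:
  2249 − 395 = 1854 bp
  2382 − 2249 = 133 bp
  2489 − 2382 = 107 bp
  3130 − 2489 = 641 bp
  wrap: 3451 − 3130 + 395 = 716 bp
Sorted largest to smallest: 1854, 716, 641, 133, 107 bp.

1854, 716, 641, 133, 107 bp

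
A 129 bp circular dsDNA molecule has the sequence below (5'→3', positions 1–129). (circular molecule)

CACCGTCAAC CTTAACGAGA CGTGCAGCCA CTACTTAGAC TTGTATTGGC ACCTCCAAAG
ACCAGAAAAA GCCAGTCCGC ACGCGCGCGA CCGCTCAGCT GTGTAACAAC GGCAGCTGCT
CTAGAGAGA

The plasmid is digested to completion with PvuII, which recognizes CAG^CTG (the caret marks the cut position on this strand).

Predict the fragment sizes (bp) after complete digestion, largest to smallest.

112, 17 bp

PvuII sites (CAGCTG) start at positions 96, 113.
PvuII cuts after base 3 of each site, so after positions 98, 115.
Circular molecule, 2 cuts → 2 fragments:
  99–115 → 17 bp
  116–129 then 1–98 → 14 + 98 = 112 bp
Sorted largest to smallest: 112, 17 bp.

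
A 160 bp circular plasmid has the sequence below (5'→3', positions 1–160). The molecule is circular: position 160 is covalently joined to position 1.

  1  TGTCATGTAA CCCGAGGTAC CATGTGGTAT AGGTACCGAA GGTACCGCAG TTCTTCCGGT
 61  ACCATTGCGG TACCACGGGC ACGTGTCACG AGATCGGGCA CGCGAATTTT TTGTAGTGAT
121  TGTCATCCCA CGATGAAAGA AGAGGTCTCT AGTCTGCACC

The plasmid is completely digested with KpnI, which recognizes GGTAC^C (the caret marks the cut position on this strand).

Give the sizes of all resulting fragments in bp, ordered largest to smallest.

107, 17, 16, 11, 9 bp

KpnI sites (GGTACC) start at positions 16, 32, 41, 58, 69.
KpnI cuts after base 5 of each site (before the last base), so after positions 20, 36, 45, 62, 73.
Circular molecule, 5 cuts → 5 fragments:
  21–36 → 16 bp
  37–45 → 9 bp
  46–62 → 17 bp
  63–73 → 11 bp
  74–160 then 1–20 → 87 + 20 = 107 bp
Sorted largest to smallest: 107, 17, 16, 11, 9 bp.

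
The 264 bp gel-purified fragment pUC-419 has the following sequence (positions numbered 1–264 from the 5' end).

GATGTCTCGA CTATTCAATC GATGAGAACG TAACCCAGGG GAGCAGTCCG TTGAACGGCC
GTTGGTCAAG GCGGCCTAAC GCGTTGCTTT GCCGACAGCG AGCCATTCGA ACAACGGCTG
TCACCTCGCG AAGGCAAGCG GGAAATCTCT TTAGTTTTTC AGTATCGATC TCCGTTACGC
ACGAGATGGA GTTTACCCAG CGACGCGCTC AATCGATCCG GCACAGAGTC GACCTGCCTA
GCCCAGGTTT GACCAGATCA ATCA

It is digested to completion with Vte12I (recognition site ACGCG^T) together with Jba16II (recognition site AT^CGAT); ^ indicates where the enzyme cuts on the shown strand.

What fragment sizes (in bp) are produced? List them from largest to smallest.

82, 64, 51, 48, 19 bp

The Vte12I site (ACGCGT) starts at position 79.
Vte12I cuts after base 5 of each site (before the last base), so after position 83.
Jba16II sites (ATCGAT) start at positions 18, 164, 212.
Jba16II cuts after base 2 of each site, so after positions 19, 165, 213.
Combined cut positions: 19, 83, 165, 213.
Linear molecule, 4 cuts → 5 fragments:
  1–19 → 19 bp
  20–83 → 64 bp
  84–165 → 82 bp
  166–213 → 48 bp
  214–264 → 51 bp
Sorted largest to smallest: 82, 64, 51, 48, 19 bp.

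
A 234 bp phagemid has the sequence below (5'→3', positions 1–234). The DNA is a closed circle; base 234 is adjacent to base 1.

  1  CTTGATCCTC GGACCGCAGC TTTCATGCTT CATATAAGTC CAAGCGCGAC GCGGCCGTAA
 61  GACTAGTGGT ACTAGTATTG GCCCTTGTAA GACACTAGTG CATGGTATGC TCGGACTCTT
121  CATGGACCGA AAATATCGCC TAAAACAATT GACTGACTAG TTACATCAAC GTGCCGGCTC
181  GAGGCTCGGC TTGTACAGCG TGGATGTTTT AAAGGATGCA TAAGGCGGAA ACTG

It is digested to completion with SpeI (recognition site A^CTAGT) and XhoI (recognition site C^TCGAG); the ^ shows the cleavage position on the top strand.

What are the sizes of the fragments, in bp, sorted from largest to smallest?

118, 62, 23, 22, 9 bp

SpeI sites (ACTAGT) start at positions 62, 71, 94, 156.
SpeI cuts after the first base of each site, so after positions 62, 71, 94, 156.
The XhoI site (CTCGAG) starts at position 178.
XhoI cuts after the first base of each site, so after position 178.
Combined cut positions: 62, 71, 94, 156, 178.
Circular molecule, 5 cuts → 5 fragments:
  63–71 → 9 bp
  72–94 → 23 bp
  95–156 → 62 bp
  157–178 → 22 bp
  179–234 then 1–62 → 56 + 62 = 118 bp
Sorted largest to smallest: 118, 62, 23, 22, 9 bp.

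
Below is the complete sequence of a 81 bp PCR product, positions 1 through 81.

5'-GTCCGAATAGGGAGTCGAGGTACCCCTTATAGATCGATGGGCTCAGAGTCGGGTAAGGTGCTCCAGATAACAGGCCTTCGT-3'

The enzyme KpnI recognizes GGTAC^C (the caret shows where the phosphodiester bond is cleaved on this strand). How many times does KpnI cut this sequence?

1

GGTACC occurs starting at position 19.
KpnI cuts at 1 site.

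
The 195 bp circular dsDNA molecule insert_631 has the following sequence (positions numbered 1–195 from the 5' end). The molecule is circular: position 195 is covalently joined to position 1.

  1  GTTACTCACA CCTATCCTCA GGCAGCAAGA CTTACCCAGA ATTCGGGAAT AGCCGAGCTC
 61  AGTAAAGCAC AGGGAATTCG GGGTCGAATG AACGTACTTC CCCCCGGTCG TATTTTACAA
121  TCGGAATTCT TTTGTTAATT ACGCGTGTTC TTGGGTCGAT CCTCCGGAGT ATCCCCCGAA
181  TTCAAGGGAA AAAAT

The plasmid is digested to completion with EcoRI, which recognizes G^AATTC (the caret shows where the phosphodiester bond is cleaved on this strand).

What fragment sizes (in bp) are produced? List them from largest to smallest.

56, 54, 50, 35 bp

EcoRI sites (GAATTC) start at positions 39, 74, 124, 178.
EcoRI cuts after the first base of each site, so after positions 39, 74, 124, 178.
Circular molecule, 4 cuts → 4 fragments:
  40–74 → 35 bp
  75–124 → 50 bp
  125–178 → 54 bp
  179–195 then 1–39 → 17 + 39 = 56 bp
Sorted largest to smallest: 56, 54, 50, 35 bp.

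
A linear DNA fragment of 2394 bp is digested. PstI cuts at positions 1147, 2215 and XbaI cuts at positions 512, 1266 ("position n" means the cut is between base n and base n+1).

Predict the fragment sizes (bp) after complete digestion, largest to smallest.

Combined cut positions (sorted): 512, 1147, 1266, 2215.
Linear molecule, 4 cuts → 5 fragments:
  512 − 0 = 512 bp
  1147 − 512 = 635 bp
  1266 − 1147 = 119 bp
  2215 − 1266 = 949 bp
  2394 − 2215 = 179 bp
Sorted largest to smallest: 949, 635, 512, 179, 119 bp.

949, 635, 512, 179, 119 bp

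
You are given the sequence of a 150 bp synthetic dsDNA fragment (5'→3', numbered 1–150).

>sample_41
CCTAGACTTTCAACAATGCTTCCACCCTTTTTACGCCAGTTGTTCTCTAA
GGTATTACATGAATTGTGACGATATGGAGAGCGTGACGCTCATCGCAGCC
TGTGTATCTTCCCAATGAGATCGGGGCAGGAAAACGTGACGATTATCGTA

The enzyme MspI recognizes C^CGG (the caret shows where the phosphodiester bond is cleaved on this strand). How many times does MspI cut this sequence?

No occurrence of CCGG is present in the sequence.
MspI does not cut: 0 sites.

0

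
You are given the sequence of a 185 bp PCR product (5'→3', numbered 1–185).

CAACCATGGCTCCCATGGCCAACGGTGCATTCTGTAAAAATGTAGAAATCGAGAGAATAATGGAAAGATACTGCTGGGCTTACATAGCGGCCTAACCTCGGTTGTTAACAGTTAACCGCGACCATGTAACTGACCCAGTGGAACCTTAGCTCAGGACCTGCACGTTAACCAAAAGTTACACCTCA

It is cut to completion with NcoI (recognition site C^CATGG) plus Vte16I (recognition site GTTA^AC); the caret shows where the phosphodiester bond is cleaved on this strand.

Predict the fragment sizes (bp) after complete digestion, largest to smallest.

NcoI sites (CCATGG) start at positions 4, 13.
NcoI cuts after the first base of each site, so after positions 4, 13.
Vte16I sites (GTTAAC) start at positions 104, 111, 164.
Vte16I cuts after base 4 of each site, so after positions 107, 114, 167.
Combined cut positions: 4, 13, 107, 114, 167.
Linear molecule, 5 cuts → 6 fragments:
  1–4 → 4 bp
  5–13 → 9 bp
  14–107 → 94 bp
  108–114 → 7 bp
  115–167 → 53 bp
  168–185 → 18 bp
Sorted largest to smallest: 94, 53, 18, 9, 7, 4 bp.

94, 53, 18, 9, 7, 4 bp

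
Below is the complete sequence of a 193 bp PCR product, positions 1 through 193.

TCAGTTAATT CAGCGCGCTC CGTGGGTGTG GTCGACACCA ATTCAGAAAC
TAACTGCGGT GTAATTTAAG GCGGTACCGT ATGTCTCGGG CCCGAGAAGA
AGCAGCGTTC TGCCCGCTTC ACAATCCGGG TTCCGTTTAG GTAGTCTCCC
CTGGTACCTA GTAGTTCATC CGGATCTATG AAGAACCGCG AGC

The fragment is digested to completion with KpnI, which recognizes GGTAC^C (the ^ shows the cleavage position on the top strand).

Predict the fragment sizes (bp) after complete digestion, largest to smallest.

KpnI sites (GGTACC) start at positions 73, 153.
KpnI cuts after base 5 of each site (before the last base), so after positions 77, 157.
Linear molecule, 2 cuts → 3 fragments:
  1–77 → 77 bp
  78–157 → 80 bp
  158–193 → 36 bp
Sorted largest to smallest: 80, 77, 36 bp.

80, 77, 36 bp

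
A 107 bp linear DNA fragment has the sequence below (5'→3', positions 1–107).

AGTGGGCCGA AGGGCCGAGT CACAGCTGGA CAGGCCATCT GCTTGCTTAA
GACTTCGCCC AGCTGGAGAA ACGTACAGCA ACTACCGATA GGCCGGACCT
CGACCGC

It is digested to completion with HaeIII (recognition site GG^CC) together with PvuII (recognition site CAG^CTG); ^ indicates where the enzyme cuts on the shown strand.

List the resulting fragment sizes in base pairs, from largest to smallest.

30, 28, 15, 11, 9, 8, 6 bp

HaeIII sites (GGCC) start at positions 5, 13, 33, 91.
HaeIII cuts after base 2 of each site, so after positions 6, 14, 34, 92.
PvuII sites (CAGCTG) start at positions 23, 60.
PvuII cuts after base 3 of each site, so after positions 25, 62.
Combined cut positions: 6, 14, 25, 34, 62, 92.
Linear molecule, 6 cuts → 7 fragments:
  1–6 → 6 bp
  7–14 → 8 bp
  15–25 → 11 bp
  26–34 → 9 bp
  35–62 → 28 bp
  63–92 → 30 bp
  93–107 → 15 bp
Sorted largest to smallest: 30, 28, 15, 11, 9, 8, 6 bp.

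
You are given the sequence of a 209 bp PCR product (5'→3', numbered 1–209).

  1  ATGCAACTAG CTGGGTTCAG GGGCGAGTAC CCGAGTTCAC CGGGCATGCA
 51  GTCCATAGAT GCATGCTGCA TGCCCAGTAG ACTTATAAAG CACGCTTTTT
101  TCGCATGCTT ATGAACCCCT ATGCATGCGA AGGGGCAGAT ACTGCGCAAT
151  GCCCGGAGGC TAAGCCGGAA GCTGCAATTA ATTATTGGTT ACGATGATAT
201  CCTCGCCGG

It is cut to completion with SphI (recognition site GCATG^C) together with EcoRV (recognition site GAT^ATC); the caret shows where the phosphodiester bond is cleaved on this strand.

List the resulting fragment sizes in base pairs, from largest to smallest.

71, 48, 35, 20, 17, 11, 7 bp

SphI sites (GCATGC) start at positions 44, 61, 68, 103, 123.
SphI cuts after base 5 of each site (before the last base), so after positions 48, 65, 72, 107, 127.
The EcoRV site (GATATC) starts at position 196.
EcoRV cuts after base 3 of each site, so after position 198.
Combined cut positions: 48, 65, 72, 107, 127, 198.
Linear molecule, 6 cuts → 7 fragments:
  1–48 → 48 bp
  49–65 → 17 bp
  66–72 → 7 bp
  73–107 → 35 bp
  108–127 → 20 bp
  128–198 → 71 bp
  199–209 → 11 bp
Sorted largest to smallest: 71, 48, 35, 20, 17, 11, 7 bp.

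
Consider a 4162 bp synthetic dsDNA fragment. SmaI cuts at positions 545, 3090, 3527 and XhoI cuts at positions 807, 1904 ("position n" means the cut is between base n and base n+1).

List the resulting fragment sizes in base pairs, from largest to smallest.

1186, 1097, 635, 545, 437, 262 bp

Combined cut positions (sorted): 545, 807, 1904, 3090, 3527.
Linear molecule, 5 cuts → 6 fragments:
  545 − 0 = 545 bp
  807 − 545 = 262 bp
  1904 − 807 = 1097 bp
  3090 − 1904 = 1186 bp
  3527 − 3090 = 437 bp
  4162 − 3527 = 635 bp
Sorted largest to smallest: 1186, 1097, 635, 545, 437, 262 bp.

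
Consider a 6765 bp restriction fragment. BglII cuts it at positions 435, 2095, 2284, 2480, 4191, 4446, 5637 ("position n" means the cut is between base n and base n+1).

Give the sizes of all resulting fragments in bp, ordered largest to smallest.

Linear molecule, 7 cuts → 8 fragments:
  435 − 0 = 435 bp
  2095 − 435 = 1660 bp
  2284 − 2095 = 189 bp
  2480 − 2284 = 196 bp
  4191 − 2480 = 1711 bp
  4446 − 4191 = 255 bp
  5637 − 4446 = 1191 bp
  6765 − 5637 = 1128 bp
Sorted largest to smallest: 1711, 1660, 1191, 1128, 435, 255, 196, 189 bp.

1711, 1660, 1191, 1128, 435, 255, 196, 189 bp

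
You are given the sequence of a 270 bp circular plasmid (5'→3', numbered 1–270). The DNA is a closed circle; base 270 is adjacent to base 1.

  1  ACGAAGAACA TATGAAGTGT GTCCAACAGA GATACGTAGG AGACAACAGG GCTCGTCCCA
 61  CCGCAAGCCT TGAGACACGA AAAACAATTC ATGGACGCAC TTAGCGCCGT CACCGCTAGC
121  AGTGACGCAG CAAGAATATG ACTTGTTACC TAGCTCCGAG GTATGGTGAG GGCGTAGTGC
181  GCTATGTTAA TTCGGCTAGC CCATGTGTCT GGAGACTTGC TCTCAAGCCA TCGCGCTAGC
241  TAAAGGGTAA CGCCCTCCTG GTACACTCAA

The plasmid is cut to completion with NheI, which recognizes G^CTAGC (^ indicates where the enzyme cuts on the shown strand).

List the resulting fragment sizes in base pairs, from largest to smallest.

NheI sites (GCTAGC) start at positions 115, 195, 235.
NheI cuts after the first base of each site, so after positions 115, 195, 235.
Circular molecule, 3 cuts → 3 fragments:
  116–195 → 80 bp
  196–235 → 40 bp
  236–270 then 1–115 → 35 + 115 = 150 bp
Sorted largest to smallest: 150, 80, 40 bp.

150, 80, 40 bp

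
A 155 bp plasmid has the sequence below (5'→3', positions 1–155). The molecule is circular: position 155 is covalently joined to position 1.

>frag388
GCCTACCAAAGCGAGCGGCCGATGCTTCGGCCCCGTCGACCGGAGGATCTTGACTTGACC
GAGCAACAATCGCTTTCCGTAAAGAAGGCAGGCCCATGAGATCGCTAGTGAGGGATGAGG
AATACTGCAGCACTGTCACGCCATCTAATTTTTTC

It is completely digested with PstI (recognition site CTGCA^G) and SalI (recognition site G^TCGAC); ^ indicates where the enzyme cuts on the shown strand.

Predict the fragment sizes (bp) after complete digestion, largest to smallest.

The PstI site (CTGCAG) starts at position 125.
PstI cuts after base 5 of each site (before the last base), so after position 129.
The SalI site (GTCGAC) starts at position 35.
SalI cuts after the first base of each site, so after position 35.
Combined cut positions: 35, 129.
Circular molecule, 2 cuts → 2 fragments:
  36–129 → 94 bp
  130–155 then 1–35 → 26 + 35 = 61 bp
Sorted largest to smallest: 94, 61 bp.

94, 61 bp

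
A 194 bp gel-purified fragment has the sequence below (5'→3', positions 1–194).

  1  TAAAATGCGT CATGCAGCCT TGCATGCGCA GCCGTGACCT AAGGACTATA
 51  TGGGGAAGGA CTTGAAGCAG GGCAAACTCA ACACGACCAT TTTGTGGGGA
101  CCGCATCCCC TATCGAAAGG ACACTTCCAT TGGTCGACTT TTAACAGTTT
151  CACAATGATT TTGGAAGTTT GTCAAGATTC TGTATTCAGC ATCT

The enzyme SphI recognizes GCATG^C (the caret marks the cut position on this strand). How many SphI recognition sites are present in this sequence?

GCATGC occurs starting at position 22.
SphI cuts at 1 site.

1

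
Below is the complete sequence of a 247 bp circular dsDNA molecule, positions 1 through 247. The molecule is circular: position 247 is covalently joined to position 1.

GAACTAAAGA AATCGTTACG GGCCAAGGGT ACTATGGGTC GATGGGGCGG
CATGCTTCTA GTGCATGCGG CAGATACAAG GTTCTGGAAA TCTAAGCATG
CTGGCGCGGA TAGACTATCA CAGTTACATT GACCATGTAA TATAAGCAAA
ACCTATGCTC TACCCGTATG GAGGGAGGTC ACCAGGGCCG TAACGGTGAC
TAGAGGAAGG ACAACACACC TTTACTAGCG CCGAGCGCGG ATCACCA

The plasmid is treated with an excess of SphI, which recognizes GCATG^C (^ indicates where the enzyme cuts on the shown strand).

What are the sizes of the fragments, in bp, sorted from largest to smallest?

201, 33, 13 bp

SphI sites (GCATGC) start at positions 50, 63, 96.
SphI cuts after base 5 of each site (before the last base), so after positions 54, 67, 100.
Circular molecule, 3 cuts → 3 fragments:
  55–67 → 13 bp
  68–100 → 33 bp
  101–247 then 1–54 → 147 + 54 = 201 bp
Sorted largest to smallest: 201, 33, 13 bp.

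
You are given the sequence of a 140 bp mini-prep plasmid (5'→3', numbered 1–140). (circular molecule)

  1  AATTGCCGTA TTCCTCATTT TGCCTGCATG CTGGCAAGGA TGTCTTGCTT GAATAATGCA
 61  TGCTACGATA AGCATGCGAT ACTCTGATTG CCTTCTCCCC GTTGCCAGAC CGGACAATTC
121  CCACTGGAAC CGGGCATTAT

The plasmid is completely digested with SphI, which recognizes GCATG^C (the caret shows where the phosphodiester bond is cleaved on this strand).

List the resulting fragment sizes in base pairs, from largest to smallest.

SphI sites (GCATGC) start at positions 26, 58, 72.
SphI cuts after base 5 of each site (before the last base), so after positions 30, 62, 76.
Circular molecule, 3 cuts → 3 fragments:
  31–62 → 32 bp
  63–76 → 14 bp
  77–140 then 1–30 → 64 + 30 = 94 bp
Sorted largest to smallest: 94, 32, 14 bp.

94, 32, 14 bp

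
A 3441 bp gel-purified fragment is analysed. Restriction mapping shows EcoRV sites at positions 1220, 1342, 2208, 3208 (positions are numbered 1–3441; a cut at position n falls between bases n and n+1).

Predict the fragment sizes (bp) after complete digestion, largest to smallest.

1220, 1000, 866, 233, 122 bp

Linear molecule, 4 cuts → 5 fragments:
  1220 − 0 = 1220 bp
  1342 − 1220 = 122 bp
  2208 − 1342 = 866 bp
  3208 − 2208 = 1000 bp
  3441 − 3208 = 233 bp
Sorted largest to smallest: 1220, 1000, 866, 233, 122 bp.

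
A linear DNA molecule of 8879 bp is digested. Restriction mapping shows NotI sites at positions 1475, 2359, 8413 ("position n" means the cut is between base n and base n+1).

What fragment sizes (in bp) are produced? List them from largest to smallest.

Linear molecule, 3 cuts → 4 fragments:
  1475 − 0 = 1475 bp
  2359 − 1475 = 884 bp
  8413 − 2359 = 6054 bp
  8879 − 8413 = 466 bp
Sorted largest to smallest: 6054, 1475, 884, 466 bp.

6054, 1475, 884, 466 bp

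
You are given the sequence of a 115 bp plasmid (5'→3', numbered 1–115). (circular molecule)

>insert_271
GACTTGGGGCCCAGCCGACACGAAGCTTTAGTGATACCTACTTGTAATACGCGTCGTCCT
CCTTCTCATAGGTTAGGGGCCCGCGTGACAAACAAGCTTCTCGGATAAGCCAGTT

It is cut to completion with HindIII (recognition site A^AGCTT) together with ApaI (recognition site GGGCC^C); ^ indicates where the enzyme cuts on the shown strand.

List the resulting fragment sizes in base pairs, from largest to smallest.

58, 32, 13, 12 bp

HindIII sites (AAGCTT) start at positions 23, 94.
HindIII cuts after the first base of each site, so after positions 23, 94.
ApaI sites (GGGCCC) start at positions 7, 77.
ApaI cuts after base 5 of each site (before the last base), so after positions 11, 81.
Combined cut positions: 11, 23, 81, 94.
Circular molecule, 4 cuts → 4 fragments:
  12–23 → 12 bp
  24–81 → 58 bp
  82–94 → 13 bp
  95–115 then 1–11 → 21 + 11 = 32 bp
Sorted largest to smallest: 58, 32, 13, 12 bp.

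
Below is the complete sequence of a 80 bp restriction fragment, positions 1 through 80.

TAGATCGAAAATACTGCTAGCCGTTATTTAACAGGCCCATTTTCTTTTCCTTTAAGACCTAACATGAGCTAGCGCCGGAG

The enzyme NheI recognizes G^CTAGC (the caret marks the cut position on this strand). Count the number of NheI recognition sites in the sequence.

2

GCTAGC occurs starting at positions 16, 68.
NheI cuts at 2 sites.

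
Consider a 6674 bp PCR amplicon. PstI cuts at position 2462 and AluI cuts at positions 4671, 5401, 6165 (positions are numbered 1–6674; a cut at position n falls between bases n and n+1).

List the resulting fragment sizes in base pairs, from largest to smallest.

2462, 2209, 764, 730, 509 bp

Combined cut positions (sorted): 2462, 4671, 5401, 6165.
Linear molecule, 4 cuts → 5 fragments:
  2462 − 0 = 2462 bp
  4671 − 2462 = 2209 bp
  5401 − 4671 = 730 bp
  6165 − 5401 = 764 bp
  6674 − 6165 = 509 bp
Sorted largest to smallest: 2462, 2209, 764, 730, 509 bp.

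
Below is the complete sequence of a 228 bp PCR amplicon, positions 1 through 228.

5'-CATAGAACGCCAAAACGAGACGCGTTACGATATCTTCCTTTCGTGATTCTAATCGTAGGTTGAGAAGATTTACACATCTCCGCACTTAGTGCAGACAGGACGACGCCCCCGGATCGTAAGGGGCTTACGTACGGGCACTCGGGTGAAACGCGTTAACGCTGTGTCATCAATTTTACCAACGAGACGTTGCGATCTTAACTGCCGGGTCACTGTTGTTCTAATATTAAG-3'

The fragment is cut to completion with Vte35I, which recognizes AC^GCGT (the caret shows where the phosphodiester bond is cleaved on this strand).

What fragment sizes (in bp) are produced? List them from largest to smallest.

128, 79, 21 bp

Vte35I sites (ACGCGT) start at positions 20, 148.
Vte35I cuts after base 2 of each site, so after positions 21, 149.
Linear molecule, 2 cuts → 3 fragments:
  1–21 → 21 bp
  22–149 → 128 bp
  150–228 → 79 bp
Sorted largest to smallest: 128, 79, 21 bp.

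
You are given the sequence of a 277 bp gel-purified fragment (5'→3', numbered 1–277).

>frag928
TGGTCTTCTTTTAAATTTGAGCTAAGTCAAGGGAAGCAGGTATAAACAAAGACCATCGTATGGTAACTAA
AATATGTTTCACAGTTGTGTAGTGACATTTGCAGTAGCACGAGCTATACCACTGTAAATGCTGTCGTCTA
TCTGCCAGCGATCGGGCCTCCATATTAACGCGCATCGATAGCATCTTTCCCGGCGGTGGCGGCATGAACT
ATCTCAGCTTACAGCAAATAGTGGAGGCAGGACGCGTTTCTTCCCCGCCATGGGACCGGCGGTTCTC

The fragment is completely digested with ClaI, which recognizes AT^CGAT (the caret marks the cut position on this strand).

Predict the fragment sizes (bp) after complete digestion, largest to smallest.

175, 102 bp

The ClaI site (ATCGAT) starts at position 174.
ClaI cuts after base 2 of each site, so after position 175.
Linear molecule, 1 cut → 2 fragments:
  1–175 → 175 bp
  176–277 → 102 bp
Sorted largest to smallest: 175, 102 bp.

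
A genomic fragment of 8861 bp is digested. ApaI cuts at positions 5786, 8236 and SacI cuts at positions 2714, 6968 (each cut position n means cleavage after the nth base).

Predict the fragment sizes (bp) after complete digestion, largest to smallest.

Combined cut positions (sorted): 2714, 5786, 6968, 8236.
Linear molecule, 4 cuts → 5 fragments:
  2714 − 0 = 2714 bp
  5786 − 2714 = 3072 bp
  6968 − 5786 = 1182 bp
  8236 − 6968 = 1268 bp
  8861 − 8236 = 625 bp
Sorted largest to smallest: 3072, 2714, 1268, 1182, 625 bp.

3072, 2714, 1268, 1182, 625 bp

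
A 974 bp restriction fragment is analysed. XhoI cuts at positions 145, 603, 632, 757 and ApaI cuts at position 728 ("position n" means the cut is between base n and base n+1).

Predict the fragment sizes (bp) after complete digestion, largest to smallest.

458, 217, 145, 96, 29, 29 bp

Combined cut positions (sorted): 145, 603, 632, 728, 757.
Linear molecule, 5 cuts → 6 fragments:
  145 − 0 = 145 bp
  603 − 145 = 458 bp
  632 − 603 = 29 bp
  728 − 632 = 96 bp
  757 − 728 = 29 bp
  974 − 757 = 217 bp
Sorted largest to smallest: 458, 217, 145, 96, 29, 29 bp.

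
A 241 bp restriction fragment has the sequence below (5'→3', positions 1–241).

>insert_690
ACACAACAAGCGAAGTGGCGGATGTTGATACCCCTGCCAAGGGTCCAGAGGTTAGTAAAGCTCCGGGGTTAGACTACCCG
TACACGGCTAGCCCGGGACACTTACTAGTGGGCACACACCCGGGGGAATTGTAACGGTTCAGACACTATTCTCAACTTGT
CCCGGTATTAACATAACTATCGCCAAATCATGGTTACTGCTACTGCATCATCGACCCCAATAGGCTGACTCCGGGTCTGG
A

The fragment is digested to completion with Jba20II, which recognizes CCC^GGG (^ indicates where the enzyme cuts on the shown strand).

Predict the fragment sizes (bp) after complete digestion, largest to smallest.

Jba20II sites (CCCGGG) start at positions 92, 119.
Jba20II cuts after base 3 of each site, so after positions 94, 121.
Linear molecule, 2 cuts → 3 fragments:
  1–94 → 94 bp
  95–121 → 27 bp
  122–241 → 120 bp
Sorted largest to smallest: 120, 94, 27 bp.

120, 94, 27 bp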